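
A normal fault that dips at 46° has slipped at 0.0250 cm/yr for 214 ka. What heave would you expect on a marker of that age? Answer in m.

37.2 m

dip-slip = rate × time = 0.0250 cm/yr × 214 ka = 53.50 m
heave = dip-slip × cos(dip) = 53.50 × cos(46°) = 37.2 m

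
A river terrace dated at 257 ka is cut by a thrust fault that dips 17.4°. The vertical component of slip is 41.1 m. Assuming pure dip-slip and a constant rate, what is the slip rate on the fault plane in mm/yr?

0.535 mm/yr

dip-slip = throw / sin(dip) = 41.1 m / sin(17.4°) = 137.4 m
rate = 137.4 m / 257 ka = 0.000535 m/yr = 0.535 mm/yr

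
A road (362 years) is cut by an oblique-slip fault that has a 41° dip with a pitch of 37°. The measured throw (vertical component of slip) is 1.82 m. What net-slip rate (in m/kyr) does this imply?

12.7 m/kyr

dip-slip = throw / sin(dip) = 1.82 / sin(41°) = 2.774 m
net slip = dip-slip / sin(rake) = 2.774 / sin(37°) = 4.610 m
rate = 4.610 m / 362 years = 0.0127 m/yr = 12.7 m/kyr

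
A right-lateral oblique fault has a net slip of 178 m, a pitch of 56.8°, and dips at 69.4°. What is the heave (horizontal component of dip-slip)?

dip-slip = net slip × sin(rake) = 178 m × sin(56.8°) = 148.9 m
heave = dip-slip × cos(dip) = 148.9 × cos(69.4°) = 52.4 m

52.4 m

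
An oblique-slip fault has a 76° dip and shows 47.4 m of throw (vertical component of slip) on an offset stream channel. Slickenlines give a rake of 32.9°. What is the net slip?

89.9 m

dip-slip = throw / sin(dip) = 47.4 / sin(76°) = 48.85 m
net slip = dip-slip / sin(rake) = 48.85 / sin(32.9°) = 89.9 m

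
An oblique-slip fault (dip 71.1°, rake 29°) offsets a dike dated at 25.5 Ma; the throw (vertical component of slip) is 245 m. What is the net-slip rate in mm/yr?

0.0209 mm/yr

dip-slip = throw / sin(dip) = 245 / sin(71.1°) = 259 m
net slip = dip-slip / sin(rake) = 259 / sin(29°) = 534.2 m
rate = 534.2 m / 25.5 Ma = 0.0000209 m/yr = 0.0209 mm/yr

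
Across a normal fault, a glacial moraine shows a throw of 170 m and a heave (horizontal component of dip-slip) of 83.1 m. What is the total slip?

189 m

net slip = √(throw² + heave²) = √(170² + 83.1²) = 189 m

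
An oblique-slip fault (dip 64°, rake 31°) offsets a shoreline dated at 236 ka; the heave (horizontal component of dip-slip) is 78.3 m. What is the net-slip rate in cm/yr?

dip-slip = heave / cos(dip) = 78.3 / cos(64°) = 178.6 m
net slip = dip-slip / sin(rake) = 178.6 / sin(31°) = 346.8 m
rate = 346.8 m / 236 ka = 0.00147 m/yr = 0.147 cm/yr

0.147 cm/yr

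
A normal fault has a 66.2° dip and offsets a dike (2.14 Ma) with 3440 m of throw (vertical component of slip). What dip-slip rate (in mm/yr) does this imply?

1.76 mm/yr

dip-slip = throw / sin(dip) = 3440 m / sin(66.2°) = 3760 m
rate = 3760 m / 2.14 Ma = 0.00176 m/yr = 1.76 mm/yr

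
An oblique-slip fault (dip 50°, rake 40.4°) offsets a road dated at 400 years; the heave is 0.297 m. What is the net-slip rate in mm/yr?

dip-slip = heave / cos(dip) = 0.297 / cos(50°) = 0.4620 m
net slip = dip-slip / sin(rake) = 0.4620 / sin(40.4°) = 0.7129 m
rate = 0.7129 m / 400 years = 0.00178 m/yr = 1.78 mm/yr

1.78 mm/yr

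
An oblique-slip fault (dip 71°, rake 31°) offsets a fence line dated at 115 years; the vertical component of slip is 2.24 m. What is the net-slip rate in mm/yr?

dip-slip = throw / sin(dip) = 2.24 / sin(71°) = 2.369 m
net slip = dip-slip / sin(rake) = 2.369 / sin(31°) = 4.600 m
rate = 4.600 m / 115 years = 0.0400 m/yr = 40 mm/yr

40 mm/yr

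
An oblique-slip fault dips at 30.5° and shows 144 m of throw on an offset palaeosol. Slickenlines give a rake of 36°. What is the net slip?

dip-slip = throw / sin(dip) = 144 / sin(30.5°) = 283.7 m
net slip = dip-slip / sin(rake) = 283.7 / sin(36°) = 483 m

483 m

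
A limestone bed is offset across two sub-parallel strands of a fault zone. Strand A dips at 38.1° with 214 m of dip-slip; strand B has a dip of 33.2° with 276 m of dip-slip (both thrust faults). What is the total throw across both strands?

throw_A = 214 × sin(38.1°) = 132 m
throw_B = 276 × sin(33.2°) = 151.1 m
total = 132 + 151.1 = 283 m

283 m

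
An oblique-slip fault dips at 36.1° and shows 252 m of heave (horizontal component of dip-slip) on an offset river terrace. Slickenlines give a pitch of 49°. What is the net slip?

dip-slip = heave / cos(dip) = 252 / cos(36.1°) = 311.9 m
net slip = dip-slip / sin(rake) = 311.9 / sin(49°) = 413 m

413 m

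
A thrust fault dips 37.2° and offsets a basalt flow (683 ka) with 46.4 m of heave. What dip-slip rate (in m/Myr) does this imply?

85.3 m/Myr

dip-slip = heave / cos(dip) = 46.4 m / cos(37.2°) = 58.25 m
rate = 58.25 m / 683 ka = 0.0000853 m/yr = 85.3 m/Myr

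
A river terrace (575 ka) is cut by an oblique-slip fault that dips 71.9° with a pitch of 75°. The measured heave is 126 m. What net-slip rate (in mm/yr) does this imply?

0.730 mm/yr

dip-slip = heave / cos(dip) = 126 / cos(71.9°) = 405.6 m
net slip = dip-slip / sin(rake) = 405.6 / sin(75°) = 419.9 m
rate = 419.9 m / 575 ka = 0.000730 m/yr = 0.730 mm/yr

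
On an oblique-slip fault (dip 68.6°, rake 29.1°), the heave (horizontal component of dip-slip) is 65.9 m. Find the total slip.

371 m

dip-slip = heave / cos(dip) = 65.9 / cos(68.6°) = 180.6 m
net slip = dip-slip / sin(rake) = 180.6 / sin(29.1°) = 371 m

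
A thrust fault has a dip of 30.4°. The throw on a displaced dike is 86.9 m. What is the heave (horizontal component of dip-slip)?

heave = throw / tan(dip) = 86.9 / tan(30.4°) = 148 m

148 m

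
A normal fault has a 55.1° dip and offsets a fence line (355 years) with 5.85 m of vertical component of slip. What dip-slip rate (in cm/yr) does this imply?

dip-slip = throw / sin(dip) = 5.85 m / sin(55.1°) = 7.133 m
rate = 7.133 m / 355 years = 0.0201 m/yr = 2.01 cm/yr

2.01 cm/yr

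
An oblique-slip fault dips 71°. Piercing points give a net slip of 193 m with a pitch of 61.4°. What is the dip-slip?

dip-slip = net slip × sin(rake) = 193 m × sin(61.4°) = 169 m

169 m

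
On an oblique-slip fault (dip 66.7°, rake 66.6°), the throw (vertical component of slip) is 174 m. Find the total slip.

dip-slip = throw / sin(dip) = 174 / sin(66.7°) = 189.5 m
net slip = dip-slip / sin(rake) = 189.5 / sin(66.6°) = 206 m

206 m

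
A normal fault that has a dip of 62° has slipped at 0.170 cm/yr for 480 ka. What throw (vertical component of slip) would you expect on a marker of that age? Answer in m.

720 m

dip-slip = rate × time = 0.170 cm/yr × 480 ka = 816 m
throw = dip-slip × sin(dip) = 816 × sin(62°) = 720 m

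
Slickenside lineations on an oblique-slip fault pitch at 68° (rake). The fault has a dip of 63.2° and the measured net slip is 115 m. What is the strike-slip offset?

43.1 m

strike-slip = net slip × cos(rake) = 115 m × cos(68°) = 43.1 m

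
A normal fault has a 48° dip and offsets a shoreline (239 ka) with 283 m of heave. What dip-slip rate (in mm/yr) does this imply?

1.77 mm/yr

dip-slip = heave / cos(dip) = 283 m / cos(48°) = 422.9 m
rate = 422.9 m / 239 ka = 0.00177 m/yr = 1.77 mm/yr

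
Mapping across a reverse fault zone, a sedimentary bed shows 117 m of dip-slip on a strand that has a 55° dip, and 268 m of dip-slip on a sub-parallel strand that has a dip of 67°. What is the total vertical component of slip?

throw_A = 117 × sin(55°) = 95.84 m
throw_B = 268 × sin(67°) = 246.7 m
total = 95.84 + 246.7 = 343 m

343 m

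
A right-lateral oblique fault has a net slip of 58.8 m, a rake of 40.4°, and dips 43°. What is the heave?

27.9 m

dip-slip = net slip × sin(rake) = 58.8 m × sin(40.4°) = 38.11 m
heave = dip-slip × cos(dip) = 38.11 × cos(43°) = 27.9 m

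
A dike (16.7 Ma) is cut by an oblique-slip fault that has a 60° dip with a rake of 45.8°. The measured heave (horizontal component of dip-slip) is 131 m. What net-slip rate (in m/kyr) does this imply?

0.0219 m/kyr

dip-slip = heave / cos(dip) = 131 / cos(60°) = 262 m
net slip = dip-slip / sin(rake) = 262 / sin(45.8°) = 365.5 m
rate = 365.5 m / 16.7 Ma = 0.0000219 m/yr = 0.0219 m/kyr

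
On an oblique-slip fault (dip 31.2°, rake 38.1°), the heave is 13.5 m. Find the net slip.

25.6 m

dip-slip = heave / cos(dip) = 13.5 / cos(31.2°) = 15.78 m
net slip = dip-slip / sin(rake) = 15.78 / sin(38.1°) = 25.6 m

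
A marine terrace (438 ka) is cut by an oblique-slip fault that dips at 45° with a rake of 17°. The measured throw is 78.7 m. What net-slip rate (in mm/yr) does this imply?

dip-slip = throw / sin(dip) = 78.7 / sin(45°) = 111.3 m
net slip = dip-slip / sin(rake) = 111.3 / sin(17°) = 380.7 m
rate = 380.7 m / 438 ka = 0.000869 m/yr = 0.869 mm/yr

0.869 mm/yr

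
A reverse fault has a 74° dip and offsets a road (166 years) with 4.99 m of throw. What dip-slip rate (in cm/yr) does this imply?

3.13 cm/yr

dip-slip = throw / sin(dip) = 4.99 m / sin(74°) = 5.191 m
rate = 5.191 m / 166 years = 0.0313 m/yr = 3.13 cm/yr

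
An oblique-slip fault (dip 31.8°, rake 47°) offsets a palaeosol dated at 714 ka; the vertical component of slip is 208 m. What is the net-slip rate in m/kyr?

0.756 m/kyr

dip-slip = throw / sin(dip) = 208 / sin(31.8°) = 394.7 m
net slip = dip-slip / sin(rake) = 394.7 / sin(47°) = 539.7 m
rate = 539.7 m / 714 ka = 0.000756 m/yr = 0.756 m/kyr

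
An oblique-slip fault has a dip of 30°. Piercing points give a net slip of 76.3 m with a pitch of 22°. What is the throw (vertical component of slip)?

14.3 m

dip-slip = net slip × sin(rake) = 76.3 m × sin(22°) = 28.58 m
throw = dip-slip × sin(dip) = 28.58 × sin(30°) = 14.3 m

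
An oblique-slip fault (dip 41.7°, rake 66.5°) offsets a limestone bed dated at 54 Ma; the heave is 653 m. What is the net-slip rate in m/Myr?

dip-slip = heave / cos(dip) = 653 / cos(41.7°) = 874.6 m
net slip = dip-slip / sin(rake) = 874.6 / sin(66.5°) = 953.7 m
rate = 953.7 m / 54 Ma = 0.0000177 m/yr = 17.7 m/Myr

17.7 m/Myr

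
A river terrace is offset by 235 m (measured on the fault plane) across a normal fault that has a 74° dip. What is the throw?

226 m

throw = dip-slip × sin(dip) = 235 m × sin(74°) = 226 m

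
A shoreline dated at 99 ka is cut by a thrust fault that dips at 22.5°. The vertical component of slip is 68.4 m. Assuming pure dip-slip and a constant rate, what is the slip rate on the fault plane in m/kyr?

1.81 m/kyr

dip-slip = throw / sin(dip) = 68.4 m / sin(22.5°) = 178.7 m
rate = 178.7 m / 99 ka = 0.00181 m/yr = 1.81 m/kyr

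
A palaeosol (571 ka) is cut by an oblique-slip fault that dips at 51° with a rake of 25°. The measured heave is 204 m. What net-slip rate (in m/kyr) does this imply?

dip-slip = heave / cos(dip) = 204 / cos(51°) = 324.2 m
net slip = dip-slip / sin(rake) = 324.2 / sin(25°) = 767 m
rate = 767 m / 571 ka = 0.00134 m/yr = 1.34 m/kyr

1.34 m/kyr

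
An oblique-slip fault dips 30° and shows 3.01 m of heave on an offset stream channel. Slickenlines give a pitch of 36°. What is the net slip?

dip-slip = heave / cos(dip) = 3.01 / cos(30°) = 3.476 m
net slip = dip-slip / sin(rake) = 3.476 / sin(36°) = 5.91 m

5.91 m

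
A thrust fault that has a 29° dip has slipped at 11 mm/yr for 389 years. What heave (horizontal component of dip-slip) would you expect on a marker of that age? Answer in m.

dip-slip = rate × time = 11 mm/yr × 389 years = 4.279 m
heave = dip-slip × cos(dip) = 4.279 × cos(29°) = 3.74 m

3.74 m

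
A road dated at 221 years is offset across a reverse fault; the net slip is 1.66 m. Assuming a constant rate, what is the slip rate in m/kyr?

rate = 1.66 m / 221 years = 0.00751 m/yr = 7.51 m/kyr

7.51 m/kyr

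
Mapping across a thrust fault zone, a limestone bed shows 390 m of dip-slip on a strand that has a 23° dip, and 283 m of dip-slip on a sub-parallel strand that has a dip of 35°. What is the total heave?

heave_A = 390 × cos(23°) = 359 m
heave_B = 283 × cos(35°) = 231.8 m
total = 359 + 231.8 = 591 m

591 m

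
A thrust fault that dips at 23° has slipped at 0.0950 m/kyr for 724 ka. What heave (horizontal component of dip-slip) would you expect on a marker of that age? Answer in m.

63.3 m

dip-slip = rate × time = 0.0950 m/kyr × 724 ka = 68.78 m
heave = dip-slip × cos(dip) = 68.78 × cos(23°) = 63.3 m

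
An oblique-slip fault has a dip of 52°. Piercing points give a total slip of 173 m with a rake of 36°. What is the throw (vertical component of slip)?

dip-slip = net slip × sin(rake) = 173 m × sin(36°) = 101.7 m
throw = dip-slip × sin(dip) = 101.7 × sin(52°) = 80.1 m

80.1 m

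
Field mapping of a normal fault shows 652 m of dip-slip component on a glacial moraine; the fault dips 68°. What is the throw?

605 m

throw = dip-slip × sin(dip) = 652 m × sin(68°) = 605 m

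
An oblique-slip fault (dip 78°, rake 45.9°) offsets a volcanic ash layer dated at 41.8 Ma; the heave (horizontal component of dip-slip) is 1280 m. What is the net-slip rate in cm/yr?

dip-slip = heave / cos(dip) = 1280 / cos(78°) = 6156 m
net slip = dip-slip / sin(rake) = 6156 / sin(45.9°) = 8573 m
rate = 8573 m / 41.8 Ma = 0.000205 m/yr = 0.0205 cm/yr

0.0205 cm/yr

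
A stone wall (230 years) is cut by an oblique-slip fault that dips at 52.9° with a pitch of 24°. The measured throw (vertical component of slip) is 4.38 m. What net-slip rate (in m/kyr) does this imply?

58.7 m/kyr

dip-slip = throw / sin(dip) = 4.38 / sin(52.9°) = 5.492 m
net slip = dip-slip / sin(rake) = 5.492 / sin(24°) = 13.50 m
rate = 13.50 m / 230 years = 0.0587 m/yr = 58.7 m/kyr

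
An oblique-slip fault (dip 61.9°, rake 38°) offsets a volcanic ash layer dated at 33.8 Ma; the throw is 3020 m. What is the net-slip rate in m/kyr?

0.165 m/kyr

dip-slip = throw / sin(dip) = 3020 / sin(61.9°) = 3424 m
net slip = dip-slip / sin(rake) = 3424 / sin(38°) = 5561 m
rate = 5561 m / 33.8 Ma = 0.000165 m/yr = 0.165 m/kyr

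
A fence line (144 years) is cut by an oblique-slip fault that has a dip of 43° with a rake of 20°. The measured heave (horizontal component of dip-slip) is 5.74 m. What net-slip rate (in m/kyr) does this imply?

dip-slip = heave / cos(dip) = 5.74 / cos(43°) = 7.848 m
net slip = dip-slip / sin(rake) = 7.848 / sin(20°) = 22.95 m
rate = 22.95 m / 144 years = 0.159 m/yr = 159 m/kyr

159 m/kyr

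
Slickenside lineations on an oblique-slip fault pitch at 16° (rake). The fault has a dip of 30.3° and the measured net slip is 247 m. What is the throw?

dip-slip = net slip × sin(rake) = 247 m × sin(16°) = 68.08 m
throw = dip-slip × sin(dip) = 68.08 × sin(30.3°) = 34.3 m

34.3 m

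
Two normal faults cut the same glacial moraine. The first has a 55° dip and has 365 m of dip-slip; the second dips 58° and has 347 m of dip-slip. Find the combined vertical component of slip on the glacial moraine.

throw_A = 365 × sin(55°) = 299 m
throw_B = 347 × sin(58°) = 294.3 m
total = 299 + 294.3 = 593 m

593 m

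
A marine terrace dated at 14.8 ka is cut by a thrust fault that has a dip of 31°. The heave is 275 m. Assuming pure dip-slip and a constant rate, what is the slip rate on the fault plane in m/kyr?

21.7 m/kyr

dip-slip = heave / cos(dip) = 275 m / cos(31°) = 320.8 m
rate = 320.8 m / 14.8 ka = 0.0217 m/yr = 21.7 m/kyr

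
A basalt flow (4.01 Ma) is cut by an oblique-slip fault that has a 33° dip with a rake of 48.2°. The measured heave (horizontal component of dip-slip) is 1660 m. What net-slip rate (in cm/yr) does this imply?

dip-slip = heave / cos(dip) = 1660 / cos(33°) = 1979 m
net slip = dip-slip / sin(rake) = 1979 / sin(48.2°) = 2655 m
rate = 2655 m / 4.01 Ma = 0.000662 m/yr = 0.0662 cm/yr

0.0662 cm/yr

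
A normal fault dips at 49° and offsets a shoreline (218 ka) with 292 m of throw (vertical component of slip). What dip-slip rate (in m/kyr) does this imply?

1.77 m/kyr

dip-slip = throw / sin(dip) = 292 m / sin(49°) = 386.9 m
rate = 386.9 m / 218 ka = 0.00177 m/yr = 1.77 m/kyr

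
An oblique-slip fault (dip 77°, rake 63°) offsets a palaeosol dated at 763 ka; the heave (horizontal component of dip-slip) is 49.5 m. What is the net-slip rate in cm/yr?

0.0324 cm/yr

dip-slip = heave / cos(dip) = 49.5 / cos(77°) = 220 m
net slip = dip-slip / sin(rake) = 220 / sin(63°) = 247 m
rate = 247 m / 763 ka = 0.000324 m/yr = 0.0324 cm/yr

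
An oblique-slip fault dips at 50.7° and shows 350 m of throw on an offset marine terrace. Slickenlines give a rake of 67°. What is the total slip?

dip-slip = throw / sin(dip) = 350 / sin(50.7°) = 452.3 m
net slip = dip-slip / sin(rake) = 452.3 / sin(67°) = 491 m

491 m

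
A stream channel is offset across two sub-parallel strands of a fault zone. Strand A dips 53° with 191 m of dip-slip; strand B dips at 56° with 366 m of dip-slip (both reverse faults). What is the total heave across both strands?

320 m

heave_A = 191 × cos(53°) = 114.9 m
heave_B = 366 × cos(56°) = 204.7 m
total = 114.9 + 204.7 = 320 m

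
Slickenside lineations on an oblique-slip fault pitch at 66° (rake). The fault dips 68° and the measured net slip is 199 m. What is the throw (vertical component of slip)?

dip-slip = net slip × sin(rake) = 199 m × sin(66°) = 181.8 m
throw = dip-slip × sin(dip) = 181.8 × sin(68°) = 169 m

169 m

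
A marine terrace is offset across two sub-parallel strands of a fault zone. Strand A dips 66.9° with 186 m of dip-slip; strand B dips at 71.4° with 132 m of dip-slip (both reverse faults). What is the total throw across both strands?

throw_A = 186 × sin(66.9°) = 171.1 m
throw_B = 132 × sin(71.4°) = 125.1 m
total = 171.1 + 125.1 = 296 m

296 m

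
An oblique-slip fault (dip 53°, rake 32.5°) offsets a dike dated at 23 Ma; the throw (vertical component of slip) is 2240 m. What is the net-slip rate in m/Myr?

dip-slip = throw / sin(dip) = 2240 / sin(53°) = 2805 m
net slip = dip-slip / sin(rake) = 2805 / sin(32.5°) = 5220 m
rate = 5220 m / 23 Ma = 0.000227 m/yr = 227 m/Myr

227 m/Myr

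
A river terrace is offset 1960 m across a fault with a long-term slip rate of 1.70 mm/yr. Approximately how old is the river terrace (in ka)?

1150 ka

age = offset / rate = 1960 m / (1.70 mm/yr) = 1.15e+06 yr = 1150 ka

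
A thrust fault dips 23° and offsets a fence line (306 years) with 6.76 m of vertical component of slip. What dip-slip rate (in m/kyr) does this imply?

56.5 m/kyr

dip-slip = throw / sin(dip) = 6.76 m / sin(23°) = 17.30 m
rate = 17.30 m / 306 years = 0.0565 m/yr = 56.5 m/kyr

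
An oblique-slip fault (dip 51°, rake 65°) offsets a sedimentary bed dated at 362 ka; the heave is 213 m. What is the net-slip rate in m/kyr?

dip-slip = heave / cos(dip) = 213 / cos(51°) = 338.5 m
net slip = dip-slip / sin(rake) = 338.5 / sin(65°) = 373.4 m
rate = 373.4 m / 362 ka = 0.00103 m/yr = 1.03 m/kyr

1.03 m/kyr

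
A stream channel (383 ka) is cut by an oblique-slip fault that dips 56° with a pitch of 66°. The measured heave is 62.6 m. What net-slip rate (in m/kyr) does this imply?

0.320 m/kyr

dip-slip = heave / cos(dip) = 62.6 / cos(56°) = 111.9 m
net slip = dip-slip / sin(rake) = 111.9 / sin(66°) = 122.5 m
rate = 122.5 m / 383 ka = 0.000320 m/yr = 0.320 m/kyr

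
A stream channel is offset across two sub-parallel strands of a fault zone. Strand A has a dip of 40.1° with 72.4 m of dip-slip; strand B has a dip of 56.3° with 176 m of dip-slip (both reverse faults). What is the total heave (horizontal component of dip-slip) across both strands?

153 m

heave_A = 72.4 × cos(40.1°) = 55.38 m
heave_B = 176 × cos(56.3°) = 97.65 m
total = 55.38 + 97.65 = 153 m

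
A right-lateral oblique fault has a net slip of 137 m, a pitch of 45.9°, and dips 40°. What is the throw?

63.2 m

dip-slip = net slip × sin(rake) = 137 m × sin(45.9°) = 98.38 m
throw = dip-slip × sin(dip) = 98.38 × sin(40°) = 63.2 m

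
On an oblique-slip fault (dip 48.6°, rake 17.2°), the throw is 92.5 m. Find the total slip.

dip-slip = throw / sin(dip) = 92.5 / sin(48.6°) = 123.3 m
net slip = dip-slip / sin(rake) = 123.3 / sin(17.2°) = 417 m

417 m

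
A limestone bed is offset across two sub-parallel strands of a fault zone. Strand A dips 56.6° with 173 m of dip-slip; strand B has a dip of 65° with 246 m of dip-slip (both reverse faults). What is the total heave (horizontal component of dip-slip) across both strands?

199 m

heave_A = 173 × cos(56.6°) = 95.23 m
heave_B = 246 × cos(65°) = 104 m
total = 95.23 + 104 = 199 m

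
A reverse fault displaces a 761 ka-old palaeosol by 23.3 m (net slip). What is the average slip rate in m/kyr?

rate = 23.3 m / 761 ka = 0.0000306 m/yr = 0.0306 m/kyr

0.0306 m/kyr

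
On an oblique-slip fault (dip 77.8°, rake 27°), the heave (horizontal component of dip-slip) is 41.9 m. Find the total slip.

dip-slip = heave / cos(dip) = 41.9 / cos(77.8°) = 198.3 m
net slip = dip-slip / sin(rake) = 198.3 / sin(27°) = 437 m

437 m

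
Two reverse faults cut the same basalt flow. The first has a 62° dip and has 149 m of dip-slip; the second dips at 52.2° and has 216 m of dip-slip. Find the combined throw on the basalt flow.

302 m

throw_A = 149 × sin(62°) = 131.6 m
throw_B = 216 × sin(52.2°) = 170.7 m
total = 131.6 + 170.7 = 302 m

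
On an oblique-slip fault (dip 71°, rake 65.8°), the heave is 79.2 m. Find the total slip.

dip-slip = heave / cos(dip) = 79.2 / cos(71°) = 243.3 m
net slip = dip-slip / sin(rake) = 243.3 / sin(65.8°) = 267 m

267 m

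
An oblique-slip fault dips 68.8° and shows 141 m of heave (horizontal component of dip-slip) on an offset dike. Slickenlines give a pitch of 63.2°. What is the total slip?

dip-slip = heave / cos(dip) = 141 / cos(68.8°) = 389.9 m
net slip = dip-slip / sin(rake) = 389.9 / sin(63.2°) = 437 m

437 m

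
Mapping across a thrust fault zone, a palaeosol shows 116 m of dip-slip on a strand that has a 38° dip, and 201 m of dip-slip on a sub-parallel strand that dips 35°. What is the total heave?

256 m

heave_A = 116 × cos(38°) = 91.41 m
heave_B = 201 × cos(35°) = 164.6 m
total = 91.41 + 164.6 = 256 m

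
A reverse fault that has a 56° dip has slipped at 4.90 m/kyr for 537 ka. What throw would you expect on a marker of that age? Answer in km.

2.18 km

dip-slip = rate × time = 4.90 m/kyr × 537 ka = 2631 m
throw = dip-slip × sin(dip) = 2631 × sin(56°) = 2180 m = 2.18 km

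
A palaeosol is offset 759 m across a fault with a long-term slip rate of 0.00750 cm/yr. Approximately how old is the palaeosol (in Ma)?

10.1 Ma

age = offset / rate = 759 m / (0.00750 cm/yr) = 1.01e+07 yr = 10.1 Ma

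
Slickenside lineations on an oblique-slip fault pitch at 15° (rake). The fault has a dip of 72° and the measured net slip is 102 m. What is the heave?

8.16 m

dip-slip = net slip × sin(rake) = 102 m × sin(15°) = 26.40 m
heave = dip-slip × cos(dip) = 26.40 × cos(72°) = 8.16 m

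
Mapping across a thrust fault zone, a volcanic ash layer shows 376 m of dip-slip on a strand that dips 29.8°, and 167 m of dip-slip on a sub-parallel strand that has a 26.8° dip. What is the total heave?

heave_A = 376 × cos(29.8°) = 326.3 m
heave_B = 167 × cos(26.8°) = 149.1 m
total = 326.3 + 149.1 = 475 m

475 m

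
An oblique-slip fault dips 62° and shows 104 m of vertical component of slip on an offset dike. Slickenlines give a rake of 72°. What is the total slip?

dip-slip = throw / sin(dip) = 104 / sin(62°) = 117.8 m
net slip = dip-slip / sin(rake) = 117.8 / sin(72°) = 124 m

124 m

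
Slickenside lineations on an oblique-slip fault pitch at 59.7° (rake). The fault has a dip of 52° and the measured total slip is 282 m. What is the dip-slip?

243 m

dip-slip = net slip × sin(rake) = 282 m × sin(59.7°) = 243 m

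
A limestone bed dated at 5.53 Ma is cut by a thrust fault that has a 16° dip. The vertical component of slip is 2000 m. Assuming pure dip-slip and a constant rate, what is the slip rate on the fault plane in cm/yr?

dip-slip = throw / sin(dip) = 2000 m / sin(16°) = 7256 m
rate = 7256 m / 5.53 Ma = 0.00131 m/yr = 0.131 cm/yr

0.131 cm/yr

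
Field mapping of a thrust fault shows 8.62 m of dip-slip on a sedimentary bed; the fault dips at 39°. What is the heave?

heave = dip-slip × cos(dip) = 8.62 m × cos(39°) = 6.70 m

6.70 m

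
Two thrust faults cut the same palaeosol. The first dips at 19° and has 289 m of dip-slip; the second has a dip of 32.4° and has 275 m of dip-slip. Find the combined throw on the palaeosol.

241 m

throw_A = 289 × sin(19°) = 94.09 m
throw_B = 275 × sin(32.4°) = 147.4 m
total = 94.09 + 147.4 = 241 m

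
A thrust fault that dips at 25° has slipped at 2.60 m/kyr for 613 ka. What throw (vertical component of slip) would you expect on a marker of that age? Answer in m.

674 m

dip-slip = rate × time = 2.60 m/kyr × 613 ka = 1594 m
throw = dip-slip × sin(dip) = 1594 × sin(25°) = 674 m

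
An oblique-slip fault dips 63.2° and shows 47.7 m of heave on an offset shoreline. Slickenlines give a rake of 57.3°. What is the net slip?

126 m

dip-slip = heave / cos(dip) = 47.7 / cos(63.2°) = 105.8 m
net slip = dip-slip / sin(rake) = 105.8 / sin(57.3°) = 126 m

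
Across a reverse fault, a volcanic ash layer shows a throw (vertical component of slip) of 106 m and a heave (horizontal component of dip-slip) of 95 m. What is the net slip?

net slip = √(throw² + heave²) = √(106² + 95²) = 142 m

142 m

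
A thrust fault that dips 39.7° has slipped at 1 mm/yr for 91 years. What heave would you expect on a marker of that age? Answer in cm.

7 cm

dip-slip = rate × time = 1 mm/yr × 91 years = 0.09100 m
heave = dip-slip × cos(dip) = 0.09100 × cos(39.7°) = 0.0700 m = 7 cm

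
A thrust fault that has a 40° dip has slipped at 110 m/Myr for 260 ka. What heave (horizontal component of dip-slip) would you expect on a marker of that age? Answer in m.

21.9 m

dip-slip = rate × time = 110 m/Myr × 260 ka = 28.60 m
heave = dip-slip × cos(dip) = 28.60 × cos(40°) = 21.9 m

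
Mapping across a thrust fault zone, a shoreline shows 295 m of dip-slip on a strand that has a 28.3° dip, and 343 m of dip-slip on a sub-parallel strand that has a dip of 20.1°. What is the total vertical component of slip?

258 m

throw_A = 295 × sin(28.3°) = 139.9 m
throw_B = 343 × sin(20.1°) = 117.9 m
total = 139.9 + 117.9 = 258 m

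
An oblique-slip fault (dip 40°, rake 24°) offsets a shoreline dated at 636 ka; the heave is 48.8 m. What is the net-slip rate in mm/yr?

dip-slip = heave / cos(dip) = 48.8 / cos(40°) = 63.70 m
net slip = dip-slip / sin(rake) = 63.70 / sin(24°) = 156.6 m
rate = 156.6 m / 636 ka = 0.000246 m/yr = 0.246 mm/yr

0.246 mm/yr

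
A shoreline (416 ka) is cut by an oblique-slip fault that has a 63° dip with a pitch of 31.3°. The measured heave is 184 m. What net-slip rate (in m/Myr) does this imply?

1880 m/Myr

dip-slip = heave / cos(dip) = 184 / cos(63°) = 405.3 m
net slip = dip-slip / sin(rake) = 405.3 / sin(31.3°) = 780.1 m
rate = 780.1 m / 416 ka = 0.00188 m/yr = 1880 m/Myr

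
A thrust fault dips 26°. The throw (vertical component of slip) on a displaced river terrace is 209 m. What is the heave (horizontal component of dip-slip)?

heave = throw / tan(dip) = 209 / tan(26°) = 429 m

429 m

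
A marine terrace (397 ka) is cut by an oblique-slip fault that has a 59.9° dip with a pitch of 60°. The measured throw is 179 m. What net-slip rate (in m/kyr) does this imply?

dip-slip = throw / sin(dip) = 179 / sin(59.9°) = 206.9 m
net slip = dip-slip / sin(rake) = 206.9 / sin(60°) = 238.9 m
rate = 238.9 m / 397 ka = 0.000602 m/yr = 0.602 m/kyr

0.602 m/kyr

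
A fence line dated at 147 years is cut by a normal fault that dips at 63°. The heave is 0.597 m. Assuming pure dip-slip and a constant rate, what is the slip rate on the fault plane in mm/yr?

8.95 mm/yr

dip-slip = heave / cos(dip) = 0.597 m / cos(63°) = 1.315 m
rate = 1.315 m / 147 years = 0.00895 m/yr = 8.95 mm/yr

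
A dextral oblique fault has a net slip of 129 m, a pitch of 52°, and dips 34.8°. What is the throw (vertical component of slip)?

dip-slip = net slip × sin(rake) = 129 m × sin(52°) = 101.7 m
throw = dip-slip × sin(dip) = 101.7 × sin(34.8°) = 58 m

58 m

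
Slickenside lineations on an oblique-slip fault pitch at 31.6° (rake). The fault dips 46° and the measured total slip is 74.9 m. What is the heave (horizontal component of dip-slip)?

dip-slip = net slip × sin(rake) = 74.9 m × sin(31.6°) = 39.25 m
heave = dip-slip × cos(dip) = 39.25 × cos(46°) = 27.3 m

27.3 m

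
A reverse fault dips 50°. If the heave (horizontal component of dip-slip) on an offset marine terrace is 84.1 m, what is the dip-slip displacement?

dip-slip = heave / cos(dip) = 84.1 / cos(50°) = 131 m

131 m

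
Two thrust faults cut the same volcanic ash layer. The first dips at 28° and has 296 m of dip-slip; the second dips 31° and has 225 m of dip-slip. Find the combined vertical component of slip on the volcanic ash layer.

255 m

throw_A = 296 × sin(28°) = 139 m
throw_B = 225 × sin(31°) = 115.9 m
total = 139 + 115.9 = 255 m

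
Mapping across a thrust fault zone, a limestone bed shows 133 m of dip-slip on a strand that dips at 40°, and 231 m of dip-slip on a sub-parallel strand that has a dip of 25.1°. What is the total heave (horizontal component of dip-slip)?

311 m

heave_A = 133 × cos(40°) = 101.9 m
heave_B = 231 × cos(25.1°) = 209.2 m
total = 101.9 + 209.2 = 311 m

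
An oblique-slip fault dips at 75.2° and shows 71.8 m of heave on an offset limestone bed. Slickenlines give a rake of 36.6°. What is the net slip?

dip-slip = heave / cos(dip) = 71.8 / cos(75.2°) = 281.1 m
net slip = dip-slip / sin(rake) = 281.1 / sin(36.6°) = 471 m

471 m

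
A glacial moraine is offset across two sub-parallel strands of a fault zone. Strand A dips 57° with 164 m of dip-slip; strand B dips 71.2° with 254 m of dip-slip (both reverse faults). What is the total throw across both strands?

378 m

throw_A = 164 × sin(57°) = 137.5 m
throw_B = 254 × sin(71.2°) = 240.4 m
total = 137.5 + 240.4 = 378 m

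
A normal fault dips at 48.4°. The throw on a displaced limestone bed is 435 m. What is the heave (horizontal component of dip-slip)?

386 m

heave = throw / tan(dip) = 435 / tan(48.4°) = 386 m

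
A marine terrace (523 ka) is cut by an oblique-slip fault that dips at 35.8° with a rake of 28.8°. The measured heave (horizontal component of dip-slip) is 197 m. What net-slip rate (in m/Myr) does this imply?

964 m/Myr

dip-slip = heave / cos(dip) = 197 / cos(35.8°) = 242.9 m
net slip = dip-slip / sin(rake) = 242.9 / sin(28.8°) = 504.2 m
rate = 504.2 m / 523 ka = 0.000964 m/yr = 964 m/Myr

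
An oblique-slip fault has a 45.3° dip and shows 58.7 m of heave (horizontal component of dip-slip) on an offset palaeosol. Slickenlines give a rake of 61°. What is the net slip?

dip-slip = heave / cos(dip) = 58.7 / cos(45.3°) = 83.45 m
net slip = dip-slip / sin(rake) = 83.45 / sin(61°) = 95.4 m

95.4 m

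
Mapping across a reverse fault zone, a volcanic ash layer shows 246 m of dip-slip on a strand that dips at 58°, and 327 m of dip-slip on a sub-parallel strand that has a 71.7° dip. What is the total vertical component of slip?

throw_A = 246 × sin(58°) = 208.6 m
throw_B = 327 × sin(71.7°) = 310.5 m
total = 208.6 + 310.5 = 519 m

519 m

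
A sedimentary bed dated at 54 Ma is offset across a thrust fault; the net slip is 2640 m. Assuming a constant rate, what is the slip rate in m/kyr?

0.0489 m/kyr

rate = 2640 m / 54 Ma = 0.0000489 m/yr = 0.0489 m/kyr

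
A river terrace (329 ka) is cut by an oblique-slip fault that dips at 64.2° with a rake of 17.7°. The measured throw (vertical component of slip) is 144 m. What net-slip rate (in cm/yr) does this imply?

dip-slip = throw / sin(dip) = 144 / sin(64.2°) = 159.9 m
net slip = dip-slip / sin(rake) = 159.9 / sin(17.7°) = 526.1 m
rate = 526.1 m / 329 ka = 0.00160 m/yr = 0.160 cm/yr

0.160 cm/yr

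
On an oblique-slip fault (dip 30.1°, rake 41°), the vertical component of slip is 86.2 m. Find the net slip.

262 m

dip-slip = throw / sin(dip) = 86.2 / sin(30.1°) = 171.9 m
net slip = dip-slip / sin(rake) = 171.9 / sin(41°) = 262 m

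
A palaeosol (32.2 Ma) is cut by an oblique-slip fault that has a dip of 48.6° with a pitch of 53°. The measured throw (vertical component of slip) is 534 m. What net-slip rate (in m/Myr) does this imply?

dip-slip = throw / sin(dip) = 534 / sin(48.6°) = 711.9 m
net slip = dip-slip / sin(rake) = 711.9 / sin(53°) = 891.4 m
rate = 891.4 m / 32.2 Ma = 0.0000277 m/yr = 27.7 m/Myr

27.7 m/Myr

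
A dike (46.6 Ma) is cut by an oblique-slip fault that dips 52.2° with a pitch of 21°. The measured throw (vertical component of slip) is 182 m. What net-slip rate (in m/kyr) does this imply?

0.0138 m/kyr

dip-slip = throw / sin(dip) = 182 / sin(52.2°) = 230.3 m
net slip = dip-slip / sin(rake) = 230.3 / sin(21°) = 642.7 m
rate = 642.7 m / 46.6 Ma = 0.0000138 m/yr = 0.0138 m/kyr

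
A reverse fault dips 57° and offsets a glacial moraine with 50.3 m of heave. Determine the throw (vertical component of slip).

77.5 m

throw = heave × tan(dip) = 50.3 × tan(57°) = 77.5 m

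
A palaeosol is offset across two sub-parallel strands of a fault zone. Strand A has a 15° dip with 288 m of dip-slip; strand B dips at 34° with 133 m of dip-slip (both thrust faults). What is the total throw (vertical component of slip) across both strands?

throw_A = 288 × sin(15°) = 74.54 m
throw_B = 133 × sin(34°) = 74.37 m
total = 74.54 + 74.37 = 149 m

149 m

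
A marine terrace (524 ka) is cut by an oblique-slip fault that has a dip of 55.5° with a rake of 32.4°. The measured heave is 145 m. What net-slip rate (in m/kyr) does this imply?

dip-slip = heave / cos(dip) = 145 / cos(55.5°) = 256 m
net slip = dip-slip / sin(rake) = 256 / sin(32.4°) = 477.8 m
rate = 477.8 m / 524 ka = 0.000912 m/yr = 0.912 m/kyr

0.912 m/kyr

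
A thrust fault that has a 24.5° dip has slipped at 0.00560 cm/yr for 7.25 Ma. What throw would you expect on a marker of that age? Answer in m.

dip-slip = rate × time = 0.00560 cm/yr × 7.25 Ma = 406 m
throw = dip-slip × sin(dip) = 406 × sin(24.5°) = 168 m

168 m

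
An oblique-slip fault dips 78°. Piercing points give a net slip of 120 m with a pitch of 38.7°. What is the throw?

73.4 m

dip-slip = net slip × sin(rake) = 120 m × sin(38.7°) = 75.03 m
throw = dip-slip × sin(dip) = 75.03 × sin(78°) = 73.4 m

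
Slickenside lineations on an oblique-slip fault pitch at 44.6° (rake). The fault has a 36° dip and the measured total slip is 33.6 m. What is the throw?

dip-slip = net slip × sin(rake) = 33.6 m × sin(44.6°) = 23.59 m
throw = dip-slip × sin(dip) = 23.59 × sin(36°) = 13.9 m

13.9 m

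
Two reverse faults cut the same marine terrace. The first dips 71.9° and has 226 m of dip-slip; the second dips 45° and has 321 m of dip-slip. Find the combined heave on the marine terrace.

heave_A = 226 × cos(71.9°) = 70.21 m
heave_B = 321 × cos(45°) = 227 m
total = 70.21 + 227 = 297 m

297 m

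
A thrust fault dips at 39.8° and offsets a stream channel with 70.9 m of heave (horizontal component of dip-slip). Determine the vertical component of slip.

throw = heave × tan(dip) = 70.9 × tan(39.8°) = 59.1 m

59.1 m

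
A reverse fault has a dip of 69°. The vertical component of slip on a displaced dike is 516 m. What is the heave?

198 m

heave = throw / tan(dip) = 516 / tan(69°) = 198 m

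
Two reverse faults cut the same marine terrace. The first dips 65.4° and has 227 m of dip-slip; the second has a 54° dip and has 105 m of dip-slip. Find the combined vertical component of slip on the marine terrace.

throw_A = 227 × sin(65.4°) = 206.4 m
throw_B = 105 × sin(54°) = 84.95 m
total = 206.4 + 84.95 = 291 m

291 m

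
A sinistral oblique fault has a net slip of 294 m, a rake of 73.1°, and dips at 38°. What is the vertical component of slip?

dip-slip = net slip × sin(rake) = 294 m × sin(73.1°) = 281.3 m
throw = dip-slip × sin(dip) = 281.3 × sin(38°) = 173 m

173 m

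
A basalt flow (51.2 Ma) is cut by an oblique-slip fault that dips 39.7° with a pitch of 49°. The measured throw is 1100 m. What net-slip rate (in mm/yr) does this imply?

0.0446 mm/yr

dip-slip = throw / sin(dip) = 1100 / sin(39.7°) = 1722 m
net slip = dip-slip / sin(rake) = 1722 / sin(49°) = 2282 m
rate = 2282 m / 51.2 Ma = 0.0000446 m/yr = 0.0446 mm/yr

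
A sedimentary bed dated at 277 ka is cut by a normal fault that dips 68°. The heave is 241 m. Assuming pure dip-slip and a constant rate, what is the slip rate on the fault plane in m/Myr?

dip-slip = heave / cos(dip) = 241 m / cos(68°) = 643.3 m
rate = 643.3 m / 277 ka = 0.00232 m/yr = 2320 m/Myr

2320 m/Myr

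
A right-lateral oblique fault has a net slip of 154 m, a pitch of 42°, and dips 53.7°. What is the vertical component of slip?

83 m

dip-slip = net slip × sin(rake) = 154 m × sin(42°) = 103 m
throw = dip-slip × sin(dip) = 103 × sin(53.7°) = 83 m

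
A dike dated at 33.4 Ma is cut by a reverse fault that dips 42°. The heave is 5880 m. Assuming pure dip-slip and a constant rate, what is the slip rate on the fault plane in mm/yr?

0.237 mm/yr

dip-slip = heave / cos(dip) = 5880 m / cos(42°) = 7912 m
rate = 7912 m / 33.4 Ma = 0.000237 m/yr = 0.237 mm/yr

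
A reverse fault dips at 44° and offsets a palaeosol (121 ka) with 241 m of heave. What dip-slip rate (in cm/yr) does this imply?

dip-slip = heave / cos(dip) = 241 m / cos(44°) = 335 m
rate = 335 m / 121 ka = 0.00277 m/yr = 0.277 cm/yr

0.277 cm/yr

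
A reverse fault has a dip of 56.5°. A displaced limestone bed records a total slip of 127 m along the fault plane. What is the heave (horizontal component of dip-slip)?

70.1 m

heave = dip-slip × cos(dip) = 127 m × cos(56.5°) = 70.1 m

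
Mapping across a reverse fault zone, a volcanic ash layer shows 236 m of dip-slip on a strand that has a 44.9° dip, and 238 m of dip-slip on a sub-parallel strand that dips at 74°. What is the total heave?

233 m

heave_A = 236 × cos(44.9°) = 167.2 m
heave_B = 238 × cos(74°) = 65.60 m
total = 167.2 + 65.60 = 233 m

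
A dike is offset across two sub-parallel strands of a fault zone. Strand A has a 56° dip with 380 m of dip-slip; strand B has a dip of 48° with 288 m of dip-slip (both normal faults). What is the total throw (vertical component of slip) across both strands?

throw_A = 380 × sin(56°) = 315 m
throw_B = 288 × sin(48°) = 214 m
total = 315 + 214 = 529 m

529 m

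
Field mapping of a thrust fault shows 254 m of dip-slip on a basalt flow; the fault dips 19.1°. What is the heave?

heave = dip-slip × cos(dip) = 254 m × cos(19.1°) = 240 m

240 m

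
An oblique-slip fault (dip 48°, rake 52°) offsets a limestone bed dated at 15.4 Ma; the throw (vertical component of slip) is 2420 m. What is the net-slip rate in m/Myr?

dip-slip = throw / sin(dip) = 2420 / sin(48°) = 3256 m
net slip = dip-slip / sin(rake) = 3256 / sin(52°) = 4132 m
rate = 4132 m / 15.4 Ma = 0.000268 m/yr = 268 m/Myr

268 m/Myr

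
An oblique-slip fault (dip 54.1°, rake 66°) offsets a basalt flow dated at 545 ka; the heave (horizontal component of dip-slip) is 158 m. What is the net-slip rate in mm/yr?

dip-slip = heave / cos(dip) = 158 / cos(54.1°) = 269.5 m
net slip = dip-slip / sin(rake) = 269.5 / sin(66°) = 295 m
rate = 295 m / 545 ka = 0.000541 m/yr = 0.541 mm/yr

0.541 mm/yr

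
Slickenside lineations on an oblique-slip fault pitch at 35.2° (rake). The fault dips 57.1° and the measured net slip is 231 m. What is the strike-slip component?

strike-slip = net slip × cos(rake) = 231 m × cos(35.2°) = 189 m

189 m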